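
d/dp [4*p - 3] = 4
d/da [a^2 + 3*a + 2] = 2*a + 3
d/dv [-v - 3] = -1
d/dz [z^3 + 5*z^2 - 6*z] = 3*z^2 + 10*z - 6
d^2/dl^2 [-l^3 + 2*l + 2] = -6*l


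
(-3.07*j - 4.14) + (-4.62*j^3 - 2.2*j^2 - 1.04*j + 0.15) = -4.62*j^3 - 2.2*j^2 - 4.11*j - 3.99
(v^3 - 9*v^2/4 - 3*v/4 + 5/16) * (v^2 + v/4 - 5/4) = v^5 - 2*v^4 - 41*v^3/16 + 47*v^2/16 + 65*v/64 - 25/64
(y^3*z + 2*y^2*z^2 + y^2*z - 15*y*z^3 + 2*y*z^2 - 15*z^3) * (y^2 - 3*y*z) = y^5*z - y^4*z^2 + y^4*z - 21*y^3*z^3 - y^3*z^2 + 45*y^2*z^4 - 21*y^2*z^3 + 45*y*z^4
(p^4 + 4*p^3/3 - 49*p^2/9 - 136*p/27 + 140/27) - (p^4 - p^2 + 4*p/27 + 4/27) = 4*p^3/3 - 40*p^2/9 - 140*p/27 + 136/27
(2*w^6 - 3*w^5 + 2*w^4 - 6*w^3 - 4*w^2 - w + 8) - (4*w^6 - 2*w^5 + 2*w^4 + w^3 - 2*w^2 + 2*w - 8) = -2*w^6 - w^5 - 7*w^3 - 2*w^2 - 3*w + 16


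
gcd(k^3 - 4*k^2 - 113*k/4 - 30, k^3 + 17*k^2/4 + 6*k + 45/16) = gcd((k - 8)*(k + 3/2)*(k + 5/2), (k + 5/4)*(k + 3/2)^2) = k + 3/2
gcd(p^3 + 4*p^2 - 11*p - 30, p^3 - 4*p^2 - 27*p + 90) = p^2 + 2*p - 15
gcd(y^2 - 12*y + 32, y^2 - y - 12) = y - 4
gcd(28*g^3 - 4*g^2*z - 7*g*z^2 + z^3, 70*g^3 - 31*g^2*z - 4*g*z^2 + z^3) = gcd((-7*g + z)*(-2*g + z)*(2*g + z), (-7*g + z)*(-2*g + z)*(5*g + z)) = 14*g^2 - 9*g*z + z^2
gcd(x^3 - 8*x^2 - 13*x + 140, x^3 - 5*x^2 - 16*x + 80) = x^2 - x - 20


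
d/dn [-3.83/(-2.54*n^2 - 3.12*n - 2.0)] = (-19.4564*n - 11.9496)/(2.54*n^2 + 3.12*n + 2.0)^2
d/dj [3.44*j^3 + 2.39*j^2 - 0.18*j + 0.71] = 10.32*j^2 + 4.78*j - 0.18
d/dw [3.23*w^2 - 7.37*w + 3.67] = 6.46*w - 7.37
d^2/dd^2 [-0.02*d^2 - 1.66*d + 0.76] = -0.0400000000000000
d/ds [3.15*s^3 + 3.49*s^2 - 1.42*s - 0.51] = 9.45*s^2 + 6.98*s - 1.42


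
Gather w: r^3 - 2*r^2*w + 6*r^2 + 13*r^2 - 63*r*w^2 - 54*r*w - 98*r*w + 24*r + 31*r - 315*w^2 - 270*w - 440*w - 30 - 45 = r^3 + 19*r^2 + 55*r + w^2*(-63*r - 315) + w*(-2*r^2 - 152*r - 710) - 75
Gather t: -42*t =-42*t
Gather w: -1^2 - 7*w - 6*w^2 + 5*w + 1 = -6*w^2 - 2*w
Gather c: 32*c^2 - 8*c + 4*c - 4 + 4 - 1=32*c^2 - 4*c - 1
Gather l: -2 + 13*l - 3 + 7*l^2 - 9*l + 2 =7*l^2 + 4*l - 3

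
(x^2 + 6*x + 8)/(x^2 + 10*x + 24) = (x + 2)/(x + 6)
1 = 1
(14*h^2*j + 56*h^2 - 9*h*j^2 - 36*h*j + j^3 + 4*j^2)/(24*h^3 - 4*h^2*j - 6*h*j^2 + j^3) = (7*h*j + 28*h - j^2 - 4*j)/(12*h^2 + 4*h*j - j^2)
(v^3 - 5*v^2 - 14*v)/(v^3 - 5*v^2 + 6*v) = (v^2 - 5*v - 14)/(v^2 - 5*v + 6)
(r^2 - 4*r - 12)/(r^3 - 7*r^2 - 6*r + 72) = (r + 2)/(r^2 - r - 12)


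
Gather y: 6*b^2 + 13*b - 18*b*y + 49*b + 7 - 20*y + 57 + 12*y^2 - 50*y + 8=6*b^2 + 62*b + 12*y^2 + y*(-18*b - 70) + 72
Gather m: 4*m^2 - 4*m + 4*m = 4*m^2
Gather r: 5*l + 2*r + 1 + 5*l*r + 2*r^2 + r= 5*l + 2*r^2 + r*(5*l + 3) + 1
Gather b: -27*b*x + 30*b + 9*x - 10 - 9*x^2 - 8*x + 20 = b*(30 - 27*x) - 9*x^2 + x + 10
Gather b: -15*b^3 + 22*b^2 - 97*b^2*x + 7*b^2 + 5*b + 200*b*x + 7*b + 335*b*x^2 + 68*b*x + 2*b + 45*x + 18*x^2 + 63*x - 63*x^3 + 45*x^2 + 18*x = -15*b^3 + b^2*(29 - 97*x) + b*(335*x^2 + 268*x + 14) - 63*x^3 + 63*x^2 + 126*x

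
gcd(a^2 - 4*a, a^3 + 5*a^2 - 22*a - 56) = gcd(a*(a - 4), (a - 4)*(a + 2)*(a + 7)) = a - 4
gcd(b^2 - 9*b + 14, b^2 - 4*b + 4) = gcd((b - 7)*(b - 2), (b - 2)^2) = b - 2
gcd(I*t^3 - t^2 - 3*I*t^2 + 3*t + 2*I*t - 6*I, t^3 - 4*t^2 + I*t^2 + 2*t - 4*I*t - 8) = t^2 + I*t + 2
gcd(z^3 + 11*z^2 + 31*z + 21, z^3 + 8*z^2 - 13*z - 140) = z + 7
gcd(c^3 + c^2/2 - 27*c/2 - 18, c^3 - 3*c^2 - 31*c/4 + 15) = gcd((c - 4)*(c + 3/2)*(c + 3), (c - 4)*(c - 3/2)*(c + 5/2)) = c - 4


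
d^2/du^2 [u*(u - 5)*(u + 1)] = 6*u - 8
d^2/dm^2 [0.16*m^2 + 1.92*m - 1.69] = 0.320000000000000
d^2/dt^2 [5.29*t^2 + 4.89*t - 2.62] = 10.5800000000000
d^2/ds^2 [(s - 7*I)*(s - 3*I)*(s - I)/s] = 2 + 42*I/s^3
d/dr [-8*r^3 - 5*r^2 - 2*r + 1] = -24*r^2 - 10*r - 2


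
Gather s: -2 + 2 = 0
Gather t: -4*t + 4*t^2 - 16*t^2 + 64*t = -12*t^2 + 60*t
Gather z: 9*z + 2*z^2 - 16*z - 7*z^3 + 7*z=-7*z^3 + 2*z^2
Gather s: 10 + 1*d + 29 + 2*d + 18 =3*d + 57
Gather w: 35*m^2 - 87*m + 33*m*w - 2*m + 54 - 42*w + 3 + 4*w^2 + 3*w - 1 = 35*m^2 - 89*m + 4*w^2 + w*(33*m - 39) + 56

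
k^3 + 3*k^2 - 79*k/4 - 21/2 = (k - 7/2)*(k + 1/2)*(k + 6)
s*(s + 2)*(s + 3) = s^3 + 5*s^2 + 6*s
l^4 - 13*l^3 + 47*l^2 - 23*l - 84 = (l - 7)*(l - 4)*(l - 3)*(l + 1)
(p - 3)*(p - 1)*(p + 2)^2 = p^4 - 9*p^2 - 4*p + 12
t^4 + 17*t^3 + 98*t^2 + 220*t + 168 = (t + 2)^2*(t + 6)*(t + 7)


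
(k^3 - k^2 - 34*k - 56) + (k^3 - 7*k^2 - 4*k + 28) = 2*k^3 - 8*k^2 - 38*k - 28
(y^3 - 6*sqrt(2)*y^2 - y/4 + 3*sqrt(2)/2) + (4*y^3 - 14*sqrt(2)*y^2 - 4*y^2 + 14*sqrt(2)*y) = 5*y^3 - 20*sqrt(2)*y^2 - 4*y^2 - y/4 + 14*sqrt(2)*y + 3*sqrt(2)/2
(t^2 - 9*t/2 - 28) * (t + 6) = t^3 + 3*t^2/2 - 55*t - 168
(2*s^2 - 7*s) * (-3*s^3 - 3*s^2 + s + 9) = -6*s^5 + 15*s^4 + 23*s^3 + 11*s^2 - 63*s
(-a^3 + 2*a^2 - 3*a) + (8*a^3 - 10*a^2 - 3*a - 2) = 7*a^3 - 8*a^2 - 6*a - 2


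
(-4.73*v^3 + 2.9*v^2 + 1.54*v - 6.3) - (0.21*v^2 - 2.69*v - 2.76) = -4.73*v^3 + 2.69*v^2 + 4.23*v - 3.54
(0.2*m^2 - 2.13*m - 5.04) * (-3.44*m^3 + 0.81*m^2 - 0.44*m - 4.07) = -0.688*m^5 + 7.4892*m^4 + 15.5243*m^3 - 3.9592*m^2 + 10.8867*m + 20.5128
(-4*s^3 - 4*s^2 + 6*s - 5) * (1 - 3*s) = 12*s^4 + 8*s^3 - 22*s^2 + 21*s - 5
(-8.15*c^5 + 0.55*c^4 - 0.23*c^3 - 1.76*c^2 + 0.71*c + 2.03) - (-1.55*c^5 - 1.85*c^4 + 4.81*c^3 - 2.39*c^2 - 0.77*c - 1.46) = -6.6*c^5 + 2.4*c^4 - 5.04*c^3 + 0.63*c^2 + 1.48*c + 3.49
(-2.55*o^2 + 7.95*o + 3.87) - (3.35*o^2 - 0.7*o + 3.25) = -5.9*o^2 + 8.65*o + 0.62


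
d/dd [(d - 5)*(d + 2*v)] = 2*d + 2*v - 5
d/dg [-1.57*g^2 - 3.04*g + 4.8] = -3.14*g - 3.04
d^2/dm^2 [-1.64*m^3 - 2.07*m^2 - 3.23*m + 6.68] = -9.84*m - 4.14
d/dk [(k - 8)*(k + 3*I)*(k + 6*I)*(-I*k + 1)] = -4*I*k^3 + k^2*(30 + 24*I) - k*(160 - 54*I) - 18 - 216*I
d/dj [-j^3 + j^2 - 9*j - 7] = -3*j^2 + 2*j - 9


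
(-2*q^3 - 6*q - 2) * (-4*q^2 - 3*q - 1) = 8*q^5 + 6*q^4 + 26*q^3 + 26*q^2 + 12*q + 2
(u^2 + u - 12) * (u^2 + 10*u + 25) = u^4 + 11*u^3 + 23*u^2 - 95*u - 300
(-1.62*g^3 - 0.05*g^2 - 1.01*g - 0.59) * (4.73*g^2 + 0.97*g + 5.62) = -7.6626*g^5 - 1.8079*g^4 - 13.9302*g^3 - 4.0514*g^2 - 6.2485*g - 3.3158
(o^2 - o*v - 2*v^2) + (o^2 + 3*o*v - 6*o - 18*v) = 2*o^2 + 2*o*v - 6*o - 2*v^2 - 18*v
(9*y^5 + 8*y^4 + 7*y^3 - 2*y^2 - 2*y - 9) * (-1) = -9*y^5 - 8*y^4 - 7*y^3 + 2*y^2 + 2*y + 9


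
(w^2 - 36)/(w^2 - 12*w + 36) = (w + 6)/(w - 6)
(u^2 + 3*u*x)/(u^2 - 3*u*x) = (u + 3*x)/(u - 3*x)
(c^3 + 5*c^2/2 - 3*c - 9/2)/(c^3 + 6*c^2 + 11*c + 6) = (c - 3/2)/(c + 2)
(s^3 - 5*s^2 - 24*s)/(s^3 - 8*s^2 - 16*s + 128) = s*(s + 3)/(s^2 - 16)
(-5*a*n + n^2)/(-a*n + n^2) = (5*a - n)/(a - n)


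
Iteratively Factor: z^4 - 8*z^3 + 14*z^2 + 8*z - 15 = (z - 1)*(z^3 - 7*z^2 + 7*z + 15) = (z - 1)*(z + 1)*(z^2 - 8*z + 15) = (z - 3)*(z - 1)*(z + 1)*(z - 5)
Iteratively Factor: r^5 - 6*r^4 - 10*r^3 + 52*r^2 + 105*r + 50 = (r + 1)*(r^4 - 7*r^3 - 3*r^2 + 55*r + 50) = (r - 5)*(r + 1)*(r^3 - 2*r^2 - 13*r - 10) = (r - 5)*(r + 1)^2*(r^2 - 3*r - 10) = (r - 5)^2*(r + 1)^2*(r + 2)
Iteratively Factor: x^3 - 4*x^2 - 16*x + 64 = (x - 4)*(x^2 - 16) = (x - 4)^2*(x + 4)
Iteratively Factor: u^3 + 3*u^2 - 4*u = (u)*(u^2 + 3*u - 4) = u*(u - 1)*(u + 4)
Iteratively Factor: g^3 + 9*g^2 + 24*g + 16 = (g + 4)*(g^2 + 5*g + 4) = (g + 4)^2*(g + 1)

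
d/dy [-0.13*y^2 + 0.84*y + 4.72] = 0.84 - 0.26*y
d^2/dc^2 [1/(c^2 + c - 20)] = 2*(-c^2 - c + (2*c + 1)^2 + 20)/(c^2 + c - 20)^3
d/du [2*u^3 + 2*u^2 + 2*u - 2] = 6*u^2 + 4*u + 2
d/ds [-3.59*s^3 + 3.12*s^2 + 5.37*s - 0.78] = -10.77*s^2 + 6.24*s + 5.37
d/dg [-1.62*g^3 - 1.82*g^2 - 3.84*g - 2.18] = -4.86*g^2 - 3.64*g - 3.84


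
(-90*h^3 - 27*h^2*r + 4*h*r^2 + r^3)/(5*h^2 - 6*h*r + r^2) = (18*h^2 + 9*h*r + r^2)/(-h + r)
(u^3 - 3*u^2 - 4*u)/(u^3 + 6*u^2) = (u^2 - 3*u - 4)/(u*(u + 6))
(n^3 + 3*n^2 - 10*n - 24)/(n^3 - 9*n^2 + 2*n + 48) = (n + 4)/(n - 8)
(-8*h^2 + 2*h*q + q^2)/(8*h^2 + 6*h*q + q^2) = (-2*h + q)/(2*h + q)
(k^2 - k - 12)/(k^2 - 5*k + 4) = (k + 3)/(k - 1)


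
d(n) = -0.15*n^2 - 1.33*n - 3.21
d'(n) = -0.3*n - 1.33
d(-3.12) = -0.52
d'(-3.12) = -0.39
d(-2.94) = -0.60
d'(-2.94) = -0.45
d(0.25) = -3.55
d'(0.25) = -1.40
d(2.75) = -8.00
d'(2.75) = -2.16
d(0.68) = -4.18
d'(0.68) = -1.53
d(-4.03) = -0.29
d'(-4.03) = -0.12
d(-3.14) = -0.51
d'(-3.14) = -0.39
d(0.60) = -4.06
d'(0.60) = -1.51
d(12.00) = -40.77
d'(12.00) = -4.93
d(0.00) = -3.21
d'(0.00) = -1.33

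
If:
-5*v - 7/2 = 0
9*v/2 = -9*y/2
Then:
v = -7/10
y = 7/10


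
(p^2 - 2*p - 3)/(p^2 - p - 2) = (p - 3)/(p - 2)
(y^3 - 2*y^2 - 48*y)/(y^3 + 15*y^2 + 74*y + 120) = y*(y - 8)/(y^2 + 9*y + 20)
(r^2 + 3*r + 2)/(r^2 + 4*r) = (r^2 + 3*r + 2)/(r*(r + 4))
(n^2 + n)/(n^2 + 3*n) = (n + 1)/(n + 3)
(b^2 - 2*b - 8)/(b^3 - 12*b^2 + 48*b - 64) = (b + 2)/(b^2 - 8*b + 16)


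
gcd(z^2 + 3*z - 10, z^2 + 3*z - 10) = z^2 + 3*z - 10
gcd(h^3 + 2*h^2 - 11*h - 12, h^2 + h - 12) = h^2 + h - 12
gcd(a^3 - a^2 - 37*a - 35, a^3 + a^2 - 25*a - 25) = a^2 + 6*a + 5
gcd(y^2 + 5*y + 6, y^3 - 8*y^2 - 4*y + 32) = y + 2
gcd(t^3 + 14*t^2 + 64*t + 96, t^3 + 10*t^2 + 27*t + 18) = t + 6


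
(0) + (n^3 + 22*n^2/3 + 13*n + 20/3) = n^3 + 22*n^2/3 + 13*n + 20/3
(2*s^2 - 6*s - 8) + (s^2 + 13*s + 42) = 3*s^2 + 7*s + 34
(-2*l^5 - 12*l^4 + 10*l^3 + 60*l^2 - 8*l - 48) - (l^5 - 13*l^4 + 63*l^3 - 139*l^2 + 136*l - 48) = -3*l^5 + l^4 - 53*l^3 + 199*l^2 - 144*l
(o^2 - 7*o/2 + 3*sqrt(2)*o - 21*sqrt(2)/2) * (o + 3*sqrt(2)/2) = o^3 - 7*o^2/2 + 9*sqrt(2)*o^2/2 - 63*sqrt(2)*o/4 + 9*o - 63/2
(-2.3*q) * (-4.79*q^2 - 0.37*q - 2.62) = 11.017*q^3 + 0.851*q^2 + 6.026*q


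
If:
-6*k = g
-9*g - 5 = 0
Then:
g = -5/9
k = 5/54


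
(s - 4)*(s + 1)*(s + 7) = s^3 + 4*s^2 - 25*s - 28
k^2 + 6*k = k*(k + 6)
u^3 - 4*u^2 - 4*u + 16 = (u - 4)*(u - 2)*(u + 2)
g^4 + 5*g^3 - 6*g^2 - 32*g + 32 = (g - 2)*(g - 1)*(g + 4)^2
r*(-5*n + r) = -5*n*r + r^2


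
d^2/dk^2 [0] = 0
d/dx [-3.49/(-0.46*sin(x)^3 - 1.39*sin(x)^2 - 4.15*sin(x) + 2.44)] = (-9.7022*sin(x) + 2.4081*cos(2*x) - 16.8916)*cos(x)/(0.46*sin(x)^3 + 1.39*sin(x)^2 + 4.15*sin(x) - 2.44)^2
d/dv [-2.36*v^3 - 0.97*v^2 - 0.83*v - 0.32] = -7.08*v^2 - 1.94*v - 0.83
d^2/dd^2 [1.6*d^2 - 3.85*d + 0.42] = 3.20000000000000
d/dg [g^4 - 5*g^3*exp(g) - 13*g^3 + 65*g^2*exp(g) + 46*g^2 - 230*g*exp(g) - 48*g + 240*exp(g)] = -5*g^3*exp(g) + 4*g^3 + 50*g^2*exp(g) - 39*g^2 - 100*g*exp(g) + 92*g + 10*exp(g) - 48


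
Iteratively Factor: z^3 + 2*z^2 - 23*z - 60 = (z - 5)*(z^2 + 7*z + 12) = (z - 5)*(z + 3)*(z + 4)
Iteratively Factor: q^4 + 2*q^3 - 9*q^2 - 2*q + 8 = (q - 1)*(q^3 + 3*q^2 - 6*q - 8) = (q - 1)*(q + 4)*(q^2 - q - 2) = (q - 2)*(q - 1)*(q + 4)*(q + 1)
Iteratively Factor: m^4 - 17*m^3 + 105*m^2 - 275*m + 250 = (m - 5)*(m^3 - 12*m^2 + 45*m - 50) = (m - 5)^2*(m^2 - 7*m + 10) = (m - 5)^3*(m - 2)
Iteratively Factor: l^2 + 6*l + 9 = (l + 3)*(l + 3)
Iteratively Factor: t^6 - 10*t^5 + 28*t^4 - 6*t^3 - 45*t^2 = (t + 1)*(t^5 - 11*t^4 + 39*t^3 - 45*t^2) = (t - 5)*(t + 1)*(t^4 - 6*t^3 + 9*t^2) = t*(t - 5)*(t + 1)*(t^3 - 6*t^2 + 9*t) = t*(t - 5)*(t - 3)*(t + 1)*(t^2 - 3*t) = t^2*(t - 5)*(t - 3)*(t + 1)*(t - 3)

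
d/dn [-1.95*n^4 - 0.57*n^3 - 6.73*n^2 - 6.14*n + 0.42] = -7.8*n^3 - 1.71*n^2 - 13.46*n - 6.14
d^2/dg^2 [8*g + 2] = 0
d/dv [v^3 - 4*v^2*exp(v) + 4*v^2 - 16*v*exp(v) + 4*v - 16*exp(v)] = -4*v^2*exp(v) + 3*v^2 - 24*v*exp(v) + 8*v - 32*exp(v) + 4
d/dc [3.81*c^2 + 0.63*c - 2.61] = 7.62*c + 0.63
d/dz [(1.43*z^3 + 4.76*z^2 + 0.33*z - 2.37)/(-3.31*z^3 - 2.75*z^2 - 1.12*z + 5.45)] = (11.8231*z^4 - 1.0186*z^3 - 4.5773*z^2 + 38.849*z - 0.8559)/(10.9561*z^6 + 18.205*z^5 + 14.9769*z^4 - 29.919*z^3 - 28.7206*z^2 - 12.208*z + 29.7025)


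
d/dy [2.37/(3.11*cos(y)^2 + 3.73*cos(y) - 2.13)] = (14.7414*cos(y) + 8.8401)*sin(y)/(3.11*cos(y)^2 + 3.73*cos(y) - 2.13)^2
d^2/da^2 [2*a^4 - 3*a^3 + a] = 6*a*(4*a - 3)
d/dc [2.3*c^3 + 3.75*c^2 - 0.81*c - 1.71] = 6.9*c^2 + 7.5*c - 0.81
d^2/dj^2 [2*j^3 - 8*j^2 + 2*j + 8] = 12*j - 16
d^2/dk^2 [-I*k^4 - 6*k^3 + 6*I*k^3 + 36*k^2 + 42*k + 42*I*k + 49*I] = -12*I*k^2 + 36*k*(-1 + I) + 72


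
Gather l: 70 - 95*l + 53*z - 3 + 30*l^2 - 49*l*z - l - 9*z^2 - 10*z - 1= 30*l^2 + l*(-49*z - 96) - 9*z^2 + 43*z + 66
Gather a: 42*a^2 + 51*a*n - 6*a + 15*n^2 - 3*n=42*a^2 + a*(51*n - 6) + 15*n^2 - 3*n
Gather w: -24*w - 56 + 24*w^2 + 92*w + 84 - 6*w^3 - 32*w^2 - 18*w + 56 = -6*w^3 - 8*w^2 + 50*w + 84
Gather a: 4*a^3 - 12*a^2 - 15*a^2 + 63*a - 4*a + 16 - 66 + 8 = 4*a^3 - 27*a^2 + 59*a - 42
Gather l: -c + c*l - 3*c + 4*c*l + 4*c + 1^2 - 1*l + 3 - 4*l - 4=l*(5*c - 5)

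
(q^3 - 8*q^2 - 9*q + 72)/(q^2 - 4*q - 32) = (q^2 - 9)/(q + 4)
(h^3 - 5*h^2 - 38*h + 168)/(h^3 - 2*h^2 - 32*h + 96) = (h - 7)/(h - 4)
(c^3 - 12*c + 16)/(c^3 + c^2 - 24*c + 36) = (c^2 + 2*c - 8)/(c^2 + 3*c - 18)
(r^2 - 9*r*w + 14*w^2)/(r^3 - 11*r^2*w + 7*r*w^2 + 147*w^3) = (r - 2*w)/(r^2 - 4*r*w - 21*w^2)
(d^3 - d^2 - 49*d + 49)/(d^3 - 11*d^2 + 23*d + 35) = (d^2 + 6*d - 7)/(d^2 - 4*d - 5)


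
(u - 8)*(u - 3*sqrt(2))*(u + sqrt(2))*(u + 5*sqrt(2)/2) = u^4 - 8*u^3 + sqrt(2)*u^3/2 - 16*u^2 - 4*sqrt(2)*u^2 - 15*sqrt(2)*u + 128*u + 120*sqrt(2)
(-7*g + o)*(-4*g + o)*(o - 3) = 28*g^2*o - 84*g^2 - 11*g*o^2 + 33*g*o + o^3 - 3*o^2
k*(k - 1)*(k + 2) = k^3 + k^2 - 2*k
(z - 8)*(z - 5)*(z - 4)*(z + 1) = z^4 - 16*z^3 + 75*z^2 - 68*z - 160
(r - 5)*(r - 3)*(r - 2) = r^3 - 10*r^2 + 31*r - 30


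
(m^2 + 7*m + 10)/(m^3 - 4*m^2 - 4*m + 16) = (m + 5)/(m^2 - 6*m + 8)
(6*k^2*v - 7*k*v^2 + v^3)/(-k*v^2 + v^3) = (-6*k + v)/v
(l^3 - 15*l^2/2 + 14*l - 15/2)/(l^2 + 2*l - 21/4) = 2*(l^2 - 6*l + 5)/(2*l + 7)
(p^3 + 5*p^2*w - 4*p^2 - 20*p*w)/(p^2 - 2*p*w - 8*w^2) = p*(-p^2 - 5*p*w + 4*p + 20*w)/(-p^2 + 2*p*w + 8*w^2)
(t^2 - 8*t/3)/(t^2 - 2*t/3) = (3*t - 8)/(3*t - 2)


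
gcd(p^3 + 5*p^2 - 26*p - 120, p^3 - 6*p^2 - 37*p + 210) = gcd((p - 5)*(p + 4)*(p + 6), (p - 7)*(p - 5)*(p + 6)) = p^2 + p - 30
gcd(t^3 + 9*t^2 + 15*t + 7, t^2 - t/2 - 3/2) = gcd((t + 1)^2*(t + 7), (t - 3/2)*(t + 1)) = t + 1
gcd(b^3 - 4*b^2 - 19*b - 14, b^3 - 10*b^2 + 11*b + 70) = b^2 - 5*b - 14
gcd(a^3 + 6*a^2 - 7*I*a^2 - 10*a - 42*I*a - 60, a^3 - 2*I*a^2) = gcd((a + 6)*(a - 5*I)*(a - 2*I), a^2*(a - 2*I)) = a - 2*I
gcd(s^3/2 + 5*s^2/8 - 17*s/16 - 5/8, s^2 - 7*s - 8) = 1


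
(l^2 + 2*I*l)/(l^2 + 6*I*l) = (l + 2*I)/(l + 6*I)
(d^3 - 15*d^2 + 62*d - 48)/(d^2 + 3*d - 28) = (d^3 - 15*d^2 + 62*d - 48)/(d^2 + 3*d - 28)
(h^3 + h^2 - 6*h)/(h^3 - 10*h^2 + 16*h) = (h + 3)/(h - 8)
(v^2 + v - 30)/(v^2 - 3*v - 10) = (v + 6)/(v + 2)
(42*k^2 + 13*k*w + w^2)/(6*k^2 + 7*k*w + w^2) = (7*k + w)/(k + w)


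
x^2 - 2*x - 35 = (x - 7)*(x + 5)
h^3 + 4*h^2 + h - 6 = (h - 1)*(h + 2)*(h + 3)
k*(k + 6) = k^2 + 6*k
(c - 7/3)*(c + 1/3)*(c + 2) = c^3 - 43*c/9 - 14/9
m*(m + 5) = m^2 + 5*m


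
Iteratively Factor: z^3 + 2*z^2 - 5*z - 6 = (z + 3)*(z^2 - z - 2) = (z - 2)*(z + 3)*(z + 1)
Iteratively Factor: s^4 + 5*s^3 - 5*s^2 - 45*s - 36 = (s + 3)*(s^3 + 2*s^2 - 11*s - 12) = (s + 1)*(s + 3)*(s^2 + s - 12) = (s - 3)*(s + 1)*(s + 3)*(s + 4)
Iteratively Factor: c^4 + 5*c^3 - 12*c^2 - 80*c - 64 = (c + 1)*(c^3 + 4*c^2 - 16*c - 64) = (c + 1)*(c + 4)*(c^2 - 16) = (c + 1)*(c + 4)^2*(c - 4)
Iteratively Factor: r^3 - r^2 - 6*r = (r - 3)*(r^2 + 2*r) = (r - 3)*(r + 2)*(r)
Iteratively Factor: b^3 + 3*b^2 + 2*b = (b + 1)*(b^2 + 2*b) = (b + 1)*(b + 2)*(b)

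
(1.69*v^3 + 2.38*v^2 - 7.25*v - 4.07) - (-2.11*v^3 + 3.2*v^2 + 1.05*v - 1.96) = 3.8*v^3 - 0.82*v^2 - 8.3*v - 2.11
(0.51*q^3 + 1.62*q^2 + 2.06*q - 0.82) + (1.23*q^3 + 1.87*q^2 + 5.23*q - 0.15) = 1.74*q^3 + 3.49*q^2 + 7.29*q - 0.97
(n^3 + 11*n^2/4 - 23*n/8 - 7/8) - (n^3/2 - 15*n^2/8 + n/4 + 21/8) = n^3/2 + 37*n^2/8 - 25*n/8 - 7/2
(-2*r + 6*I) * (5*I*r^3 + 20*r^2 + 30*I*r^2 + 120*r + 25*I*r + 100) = -10*I*r^4 - 70*r^3 - 60*I*r^3 - 420*r^2 + 70*I*r^2 - 350*r + 720*I*r + 600*I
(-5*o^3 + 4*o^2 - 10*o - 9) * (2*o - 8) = -10*o^4 + 48*o^3 - 52*o^2 + 62*o + 72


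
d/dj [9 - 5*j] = -5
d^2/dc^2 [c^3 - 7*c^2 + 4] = 6*c - 14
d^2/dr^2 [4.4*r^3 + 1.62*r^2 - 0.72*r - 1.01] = 26.4*r + 3.24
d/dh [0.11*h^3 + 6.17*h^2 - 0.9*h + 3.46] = 0.33*h^2 + 12.34*h - 0.9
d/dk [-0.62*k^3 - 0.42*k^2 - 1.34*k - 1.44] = -1.86*k^2 - 0.84*k - 1.34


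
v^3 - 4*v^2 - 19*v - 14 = (v - 7)*(v + 1)*(v + 2)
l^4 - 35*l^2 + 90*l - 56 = (l - 4)*(l - 2)*(l - 1)*(l + 7)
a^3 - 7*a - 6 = (a - 3)*(a + 1)*(a + 2)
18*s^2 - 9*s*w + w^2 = (-6*s + w)*(-3*s + w)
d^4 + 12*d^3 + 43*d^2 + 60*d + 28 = (d + 1)*(d + 2)^2*(d + 7)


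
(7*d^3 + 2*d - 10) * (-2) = -14*d^3 - 4*d + 20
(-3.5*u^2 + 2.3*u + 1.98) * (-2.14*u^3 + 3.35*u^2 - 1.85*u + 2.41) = 7.49*u^5 - 16.647*u^4 + 9.9428*u^3 - 6.057*u^2 + 1.88*u + 4.7718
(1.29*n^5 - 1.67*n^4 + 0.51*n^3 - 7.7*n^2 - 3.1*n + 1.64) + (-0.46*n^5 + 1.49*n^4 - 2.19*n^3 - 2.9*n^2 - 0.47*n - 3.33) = 0.83*n^5 - 0.18*n^4 - 1.68*n^3 - 10.6*n^2 - 3.57*n - 1.69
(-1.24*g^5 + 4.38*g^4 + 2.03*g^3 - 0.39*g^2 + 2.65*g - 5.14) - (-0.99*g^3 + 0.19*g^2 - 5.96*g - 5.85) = -1.24*g^5 + 4.38*g^4 + 3.02*g^3 - 0.58*g^2 + 8.61*g + 0.71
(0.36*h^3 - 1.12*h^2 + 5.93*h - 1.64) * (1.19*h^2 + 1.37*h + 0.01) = 0.4284*h^5 - 0.8396*h^4 + 5.5259*h^3 + 6.1613*h^2 - 2.1875*h - 0.0164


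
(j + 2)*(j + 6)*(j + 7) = j^3 + 15*j^2 + 68*j + 84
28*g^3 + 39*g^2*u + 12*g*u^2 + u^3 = (g + u)*(4*g + u)*(7*g + u)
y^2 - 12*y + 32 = (y - 8)*(y - 4)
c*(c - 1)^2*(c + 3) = c^4 + c^3 - 5*c^2 + 3*c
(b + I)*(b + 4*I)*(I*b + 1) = I*b^3 - 4*b^2 + I*b - 4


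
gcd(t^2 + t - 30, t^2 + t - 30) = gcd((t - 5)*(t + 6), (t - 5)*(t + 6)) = t^2 + t - 30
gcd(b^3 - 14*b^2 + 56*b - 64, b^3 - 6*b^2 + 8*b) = b^2 - 6*b + 8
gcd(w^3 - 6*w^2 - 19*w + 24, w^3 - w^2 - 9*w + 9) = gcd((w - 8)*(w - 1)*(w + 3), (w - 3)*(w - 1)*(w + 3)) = w^2 + 2*w - 3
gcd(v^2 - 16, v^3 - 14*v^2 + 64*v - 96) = v - 4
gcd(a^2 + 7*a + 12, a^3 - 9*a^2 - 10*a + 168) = a + 4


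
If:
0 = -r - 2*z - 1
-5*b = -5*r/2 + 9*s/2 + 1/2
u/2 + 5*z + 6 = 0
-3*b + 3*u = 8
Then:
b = -10*z - 44/3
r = -2*z - 1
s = 10*z + 422/27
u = -10*z - 12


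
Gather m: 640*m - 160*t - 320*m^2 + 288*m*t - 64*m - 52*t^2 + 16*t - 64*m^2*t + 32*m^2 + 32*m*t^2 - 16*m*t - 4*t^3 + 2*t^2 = m^2*(-64*t - 288) + m*(32*t^2 + 272*t + 576) - 4*t^3 - 50*t^2 - 144*t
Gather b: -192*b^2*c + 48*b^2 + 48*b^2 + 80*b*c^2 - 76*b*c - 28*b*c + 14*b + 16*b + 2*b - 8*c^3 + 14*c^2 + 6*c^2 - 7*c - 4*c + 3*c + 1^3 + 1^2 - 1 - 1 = b^2*(96 - 192*c) + b*(80*c^2 - 104*c + 32) - 8*c^3 + 20*c^2 - 8*c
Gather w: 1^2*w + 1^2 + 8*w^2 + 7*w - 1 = 8*w^2 + 8*w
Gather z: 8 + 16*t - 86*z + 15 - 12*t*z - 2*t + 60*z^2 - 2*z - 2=14*t + 60*z^2 + z*(-12*t - 88) + 21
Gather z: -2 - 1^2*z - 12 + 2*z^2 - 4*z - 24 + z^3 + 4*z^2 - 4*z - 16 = z^3 + 6*z^2 - 9*z - 54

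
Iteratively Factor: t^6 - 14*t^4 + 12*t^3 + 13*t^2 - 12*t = (t - 3)*(t^5 + 3*t^4 - 5*t^3 - 3*t^2 + 4*t) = t*(t - 3)*(t^4 + 3*t^3 - 5*t^2 - 3*t + 4) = t*(t - 3)*(t - 1)*(t^3 + 4*t^2 - t - 4) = t*(t - 3)*(t - 1)*(t + 4)*(t^2 - 1) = t*(t - 3)*(t - 1)^2*(t + 4)*(t + 1)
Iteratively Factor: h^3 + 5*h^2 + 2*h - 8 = (h + 4)*(h^2 + h - 2) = (h - 1)*(h + 4)*(h + 2)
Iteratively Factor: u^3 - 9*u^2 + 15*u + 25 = (u - 5)*(u^2 - 4*u - 5) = (u - 5)^2*(u + 1)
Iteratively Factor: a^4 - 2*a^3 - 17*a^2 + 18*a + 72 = (a - 3)*(a^3 + a^2 - 14*a - 24) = (a - 4)*(a - 3)*(a^2 + 5*a + 6) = (a - 4)*(a - 3)*(a + 2)*(a + 3)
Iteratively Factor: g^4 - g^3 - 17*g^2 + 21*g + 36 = (g + 4)*(g^3 - 5*g^2 + 3*g + 9) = (g - 3)*(g + 4)*(g^2 - 2*g - 3) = (g - 3)^2*(g + 4)*(g + 1)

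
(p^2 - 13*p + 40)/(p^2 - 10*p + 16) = (p - 5)/(p - 2)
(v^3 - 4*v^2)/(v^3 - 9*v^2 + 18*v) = v*(v - 4)/(v^2 - 9*v + 18)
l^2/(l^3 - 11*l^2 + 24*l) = l/(l^2 - 11*l + 24)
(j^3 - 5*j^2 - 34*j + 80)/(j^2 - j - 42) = (-j^3 + 5*j^2 + 34*j - 80)/(-j^2 + j + 42)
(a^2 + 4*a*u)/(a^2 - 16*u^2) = a/(a - 4*u)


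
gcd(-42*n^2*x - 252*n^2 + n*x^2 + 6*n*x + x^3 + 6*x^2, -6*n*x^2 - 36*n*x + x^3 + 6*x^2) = -6*n*x - 36*n + x^2 + 6*x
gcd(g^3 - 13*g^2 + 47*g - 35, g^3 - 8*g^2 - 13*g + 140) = g^2 - 12*g + 35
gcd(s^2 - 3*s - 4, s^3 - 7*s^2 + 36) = 1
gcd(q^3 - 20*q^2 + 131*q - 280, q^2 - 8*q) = q - 8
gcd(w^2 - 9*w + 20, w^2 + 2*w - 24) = w - 4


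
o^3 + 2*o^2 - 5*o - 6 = (o - 2)*(o + 1)*(o + 3)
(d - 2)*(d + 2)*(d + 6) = d^3 + 6*d^2 - 4*d - 24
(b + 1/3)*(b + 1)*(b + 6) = b^3 + 22*b^2/3 + 25*b/3 + 2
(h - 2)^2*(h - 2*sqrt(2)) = h^3 - 4*h^2 - 2*sqrt(2)*h^2 + 4*h + 8*sqrt(2)*h - 8*sqrt(2)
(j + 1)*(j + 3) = j^2 + 4*j + 3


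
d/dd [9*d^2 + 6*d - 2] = 18*d + 6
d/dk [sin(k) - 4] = cos(k)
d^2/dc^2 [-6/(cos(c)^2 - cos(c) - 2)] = 6*(-4*sin(c)^4 + 11*sin(c)^2 - 7*cos(c)/4 + 3*cos(3*c)/4 - 1)/(sin(c)^2 + cos(c) + 1)^3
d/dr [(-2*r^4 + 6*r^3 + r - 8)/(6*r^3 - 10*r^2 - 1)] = (-12*r^6 + 40*r^5 - 60*r^4 - 4*r^3 + 136*r^2 - 160*r - 1)/(36*r^6 - 120*r^5 + 100*r^4 - 12*r^3 + 20*r^2 + 1)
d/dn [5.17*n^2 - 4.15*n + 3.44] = 10.34*n - 4.15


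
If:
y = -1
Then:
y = -1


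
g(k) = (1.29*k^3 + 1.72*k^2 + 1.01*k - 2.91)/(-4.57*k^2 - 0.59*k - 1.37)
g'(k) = (9.14*k + 0.59)*(1.29*k^3 + 1.72*k^2 + 1.01*k - 2.91)/(-4.57*k^2 - 0.59*k - 1.37)^2 + (3.87*k^2 + 3.44*k + 1.01)/(-4.57*k^2 - 0.59*k - 1.37)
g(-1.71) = 0.44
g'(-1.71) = 0.01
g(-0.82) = 0.83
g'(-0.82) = 1.25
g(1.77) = -0.68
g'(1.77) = -0.46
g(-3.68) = 0.78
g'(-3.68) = -0.25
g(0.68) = 0.26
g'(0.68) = -1.78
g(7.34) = -2.41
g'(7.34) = -0.28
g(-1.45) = 0.46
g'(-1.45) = 0.17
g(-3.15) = 0.65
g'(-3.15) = -0.23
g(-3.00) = 0.62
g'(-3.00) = -0.22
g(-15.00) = 3.90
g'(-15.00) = -0.28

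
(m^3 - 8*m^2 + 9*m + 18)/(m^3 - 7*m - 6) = (m - 6)/(m + 2)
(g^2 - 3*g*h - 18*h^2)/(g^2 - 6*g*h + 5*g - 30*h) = (g + 3*h)/(g + 5)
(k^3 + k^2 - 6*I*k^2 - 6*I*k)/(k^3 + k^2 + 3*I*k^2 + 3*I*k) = (k - 6*I)/(k + 3*I)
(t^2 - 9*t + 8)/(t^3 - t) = (t - 8)/(t*(t + 1))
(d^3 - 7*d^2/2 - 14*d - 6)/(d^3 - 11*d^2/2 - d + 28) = (2*d^2 - 11*d - 6)/(2*d^2 - 15*d + 28)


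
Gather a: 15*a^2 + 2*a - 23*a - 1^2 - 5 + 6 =15*a^2 - 21*a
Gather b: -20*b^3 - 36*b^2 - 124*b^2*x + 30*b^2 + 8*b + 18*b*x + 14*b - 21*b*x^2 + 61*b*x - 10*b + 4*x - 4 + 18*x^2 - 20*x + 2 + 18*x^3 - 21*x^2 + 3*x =-20*b^3 + b^2*(-124*x - 6) + b*(-21*x^2 + 79*x + 12) + 18*x^3 - 3*x^2 - 13*x - 2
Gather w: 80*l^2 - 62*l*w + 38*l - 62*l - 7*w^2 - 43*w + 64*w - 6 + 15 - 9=80*l^2 - 24*l - 7*w^2 + w*(21 - 62*l)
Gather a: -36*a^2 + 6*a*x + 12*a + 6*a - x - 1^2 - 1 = -36*a^2 + a*(6*x + 18) - x - 2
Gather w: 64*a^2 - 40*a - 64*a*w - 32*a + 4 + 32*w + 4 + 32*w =64*a^2 - 72*a + w*(64 - 64*a) + 8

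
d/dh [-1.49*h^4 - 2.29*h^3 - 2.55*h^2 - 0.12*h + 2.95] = -5.96*h^3 - 6.87*h^2 - 5.1*h - 0.12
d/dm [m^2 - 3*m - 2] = 2*m - 3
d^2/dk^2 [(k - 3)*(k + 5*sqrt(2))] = 2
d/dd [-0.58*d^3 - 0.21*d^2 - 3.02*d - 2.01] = -1.74*d^2 - 0.42*d - 3.02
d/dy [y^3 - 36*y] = 3*y^2 - 36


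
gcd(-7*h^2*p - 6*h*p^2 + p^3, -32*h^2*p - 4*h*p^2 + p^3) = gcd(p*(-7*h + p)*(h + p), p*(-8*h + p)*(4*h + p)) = p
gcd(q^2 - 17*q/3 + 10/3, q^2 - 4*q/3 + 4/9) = q - 2/3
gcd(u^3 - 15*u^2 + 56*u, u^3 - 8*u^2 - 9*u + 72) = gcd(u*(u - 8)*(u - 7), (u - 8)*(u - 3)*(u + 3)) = u - 8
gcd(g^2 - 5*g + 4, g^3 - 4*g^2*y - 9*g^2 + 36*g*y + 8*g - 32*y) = g - 1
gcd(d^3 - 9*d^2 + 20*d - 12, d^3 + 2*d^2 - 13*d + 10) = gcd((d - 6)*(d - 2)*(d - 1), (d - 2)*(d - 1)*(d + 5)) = d^2 - 3*d + 2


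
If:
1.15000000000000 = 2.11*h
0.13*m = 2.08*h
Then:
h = 0.55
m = 8.72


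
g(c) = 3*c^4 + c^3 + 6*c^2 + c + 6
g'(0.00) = 1.00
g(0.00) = 6.00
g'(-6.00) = -2555.00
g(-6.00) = 3888.00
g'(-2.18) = -135.23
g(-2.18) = 89.73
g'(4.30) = 1062.15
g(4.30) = 1226.39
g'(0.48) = 8.78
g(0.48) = 8.13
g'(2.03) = 138.11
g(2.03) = 92.07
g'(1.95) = 124.79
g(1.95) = 81.56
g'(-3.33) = -448.81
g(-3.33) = 401.17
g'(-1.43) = -45.12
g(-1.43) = 26.46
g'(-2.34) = -164.41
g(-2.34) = 113.65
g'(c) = 12*c^3 + 3*c^2 + 12*c + 1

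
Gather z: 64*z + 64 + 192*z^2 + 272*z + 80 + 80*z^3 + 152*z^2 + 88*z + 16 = 80*z^3 + 344*z^2 + 424*z + 160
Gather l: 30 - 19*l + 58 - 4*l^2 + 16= -4*l^2 - 19*l + 104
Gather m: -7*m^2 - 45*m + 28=-7*m^2 - 45*m + 28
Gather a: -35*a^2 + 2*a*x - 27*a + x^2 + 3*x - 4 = -35*a^2 + a*(2*x - 27) + x^2 + 3*x - 4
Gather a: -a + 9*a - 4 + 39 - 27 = 8*a + 8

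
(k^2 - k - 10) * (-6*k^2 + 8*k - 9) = -6*k^4 + 14*k^3 + 43*k^2 - 71*k + 90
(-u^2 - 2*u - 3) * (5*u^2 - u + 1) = -5*u^4 - 9*u^3 - 14*u^2 + u - 3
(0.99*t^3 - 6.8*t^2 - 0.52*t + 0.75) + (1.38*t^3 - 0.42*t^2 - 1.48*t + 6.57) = 2.37*t^3 - 7.22*t^2 - 2.0*t + 7.32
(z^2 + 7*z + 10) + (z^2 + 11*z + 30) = 2*z^2 + 18*z + 40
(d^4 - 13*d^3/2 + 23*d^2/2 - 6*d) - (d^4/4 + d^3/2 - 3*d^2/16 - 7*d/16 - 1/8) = 3*d^4/4 - 7*d^3 + 187*d^2/16 - 89*d/16 + 1/8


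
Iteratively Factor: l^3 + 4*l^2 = (l)*(l^2 + 4*l) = l*(l + 4)*(l)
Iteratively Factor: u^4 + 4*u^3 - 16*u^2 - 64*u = (u + 4)*(u^3 - 16*u) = (u + 4)^2*(u^2 - 4*u) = (u - 4)*(u + 4)^2*(u)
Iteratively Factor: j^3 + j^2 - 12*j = (j - 3)*(j^2 + 4*j) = j*(j - 3)*(j + 4)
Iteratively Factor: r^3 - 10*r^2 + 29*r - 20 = (r - 1)*(r^2 - 9*r + 20) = (r - 5)*(r - 1)*(r - 4)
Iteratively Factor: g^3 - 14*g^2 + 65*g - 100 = (g - 5)*(g^2 - 9*g + 20) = (g - 5)^2*(g - 4)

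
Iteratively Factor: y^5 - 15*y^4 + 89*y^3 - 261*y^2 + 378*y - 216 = (y - 4)*(y^4 - 11*y^3 + 45*y^2 - 81*y + 54) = (y - 4)*(y - 3)*(y^3 - 8*y^2 + 21*y - 18) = (y - 4)*(y - 3)^2*(y^2 - 5*y + 6) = (y - 4)*(y - 3)^2*(y - 2)*(y - 3)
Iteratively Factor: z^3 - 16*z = (z)*(z^2 - 16) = z*(z + 4)*(z - 4)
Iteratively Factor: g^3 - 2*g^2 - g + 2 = (g + 1)*(g^2 - 3*g + 2) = (g - 1)*(g + 1)*(g - 2)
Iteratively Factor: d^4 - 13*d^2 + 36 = (d + 3)*(d^3 - 3*d^2 - 4*d + 12) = (d + 2)*(d + 3)*(d^2 - 5*d + 6) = (d - 2)*(d + 2)*(d + 3)*(d - 3)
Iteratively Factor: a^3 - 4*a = (a - 2)*(a^2 + 2*a) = a*(a - 2)*(a + 2)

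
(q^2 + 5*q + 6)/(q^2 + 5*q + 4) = (q^2 + 5*q + 6)/(q^2 + 5*q + 4)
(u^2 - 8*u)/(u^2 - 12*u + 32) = u/(u - 4)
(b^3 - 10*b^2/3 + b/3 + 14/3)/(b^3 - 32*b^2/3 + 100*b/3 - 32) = (3*b^2 - 4*b - 7)/(3*b^2 - 26*b + 48)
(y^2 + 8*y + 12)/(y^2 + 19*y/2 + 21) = 2*(y + 2)/(2*y + 7)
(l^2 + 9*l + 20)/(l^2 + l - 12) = (l + 5)/(l - 3)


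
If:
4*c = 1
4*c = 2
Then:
No Solution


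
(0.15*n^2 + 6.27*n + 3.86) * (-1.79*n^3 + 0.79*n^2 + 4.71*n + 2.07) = -0.2685*n^5 - 11.1048*n^4 - 1.2496*n^3 + 32.8916*n^2 + 31.1595*n + 7.9902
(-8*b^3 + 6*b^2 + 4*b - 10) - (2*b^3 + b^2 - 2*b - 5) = -10*b^3 + 5*b^2 + 6*b - 5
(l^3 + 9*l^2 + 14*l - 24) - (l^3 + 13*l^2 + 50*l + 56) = -4*l^2 - 36*l - 80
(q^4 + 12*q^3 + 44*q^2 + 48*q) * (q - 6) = q^5 + 6*q^4 - 28*q^3 - 216*q^2 - 288*q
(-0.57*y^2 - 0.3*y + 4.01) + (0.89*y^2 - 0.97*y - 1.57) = 0.32*y^2 - 1.27*y + 2.44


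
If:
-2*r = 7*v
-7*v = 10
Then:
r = 5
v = -10/7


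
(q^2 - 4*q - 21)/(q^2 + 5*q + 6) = (q - 7)/(q + 2)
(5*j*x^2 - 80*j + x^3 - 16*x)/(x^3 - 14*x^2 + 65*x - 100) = (5*j*x + 20*j + x^2 + 4*x)/(x^2 - 10*x + 25)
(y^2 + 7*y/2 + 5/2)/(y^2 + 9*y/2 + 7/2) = (2*y + 5)/(2*y + 7)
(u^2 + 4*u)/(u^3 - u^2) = (u + 4)/(u*(u - 1))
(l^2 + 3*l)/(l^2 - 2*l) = (l + 3)/(l - 2)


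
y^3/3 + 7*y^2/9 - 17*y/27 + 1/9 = (y/3 + 1)*(y - 1/3)^2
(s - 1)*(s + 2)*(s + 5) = s^3 + 6*s^2 + 3*s - 10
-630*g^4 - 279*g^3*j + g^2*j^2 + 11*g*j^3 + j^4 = (-5*g + j)*(3*g + j)*(6*g + j)*(7*g + j)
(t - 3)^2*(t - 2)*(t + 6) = t^4 - 2*t^3 - 27*t^2 + 108*t - 108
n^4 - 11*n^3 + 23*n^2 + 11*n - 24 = (n - 8)*(n - 3)*(n - 1)*(n + 1)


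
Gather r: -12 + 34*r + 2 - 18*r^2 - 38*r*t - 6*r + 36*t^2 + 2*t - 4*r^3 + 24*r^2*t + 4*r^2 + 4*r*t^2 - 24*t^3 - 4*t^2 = -4*r^3 + r^2*(24*t - 14) + r*(4*t^2 - 38*t + 28) - 24*t^3 + 32*t^2 + 2*t - 10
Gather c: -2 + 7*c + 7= 7*c + 5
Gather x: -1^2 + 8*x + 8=8*x + 7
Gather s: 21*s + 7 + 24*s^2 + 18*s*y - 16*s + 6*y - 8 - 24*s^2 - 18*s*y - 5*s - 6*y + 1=0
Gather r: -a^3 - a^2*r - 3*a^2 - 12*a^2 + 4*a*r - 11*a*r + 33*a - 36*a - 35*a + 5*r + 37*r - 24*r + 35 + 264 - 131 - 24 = -a^3 - 15*a^2 - 38*a + r*(-a^2 - 7*a + 18) + 144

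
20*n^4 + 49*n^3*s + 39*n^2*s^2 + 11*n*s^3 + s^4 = (n + s)^2*(4*n + s)*(5*n + s)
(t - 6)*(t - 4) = t^2 - 10*t + 24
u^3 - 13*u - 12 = (u - 4)*(u + 1)*(u + 3)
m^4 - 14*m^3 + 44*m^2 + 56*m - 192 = (m - 8)*(m - 6)*(m - 2)*(m + 2)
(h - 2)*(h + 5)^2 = h^3 + 8*h^2 + 5*h - 50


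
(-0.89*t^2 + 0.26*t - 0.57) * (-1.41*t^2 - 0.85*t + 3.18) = 1.2549*t^4 + 0.3899*t^3 - 2.2475*t^2 + 1.3113*t - 1.8126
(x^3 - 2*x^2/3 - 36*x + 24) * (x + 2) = x^4 + 4*x^3/3 - 112*x^2/3 - 48*x + 48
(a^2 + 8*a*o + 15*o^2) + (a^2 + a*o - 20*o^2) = 2*a^2 + 9*a*o - 5*o^2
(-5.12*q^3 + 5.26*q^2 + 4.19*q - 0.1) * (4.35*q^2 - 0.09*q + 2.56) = -22.272*q^5 + 23.3418*q^4 + 4.6459*q^3 + 12.6535*q^2 + 10.7354*q - 0.256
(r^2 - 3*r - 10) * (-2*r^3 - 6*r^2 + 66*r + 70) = -2*r^5 + 104*r^3 - 68*r^2 - 870*r - 700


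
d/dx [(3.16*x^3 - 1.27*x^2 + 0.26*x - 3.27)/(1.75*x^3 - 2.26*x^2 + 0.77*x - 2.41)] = (-4.9191*x^4 + 3.9564*x^3 - 6.0696*x^2 - 8.659*x + 1.8913)/(3.0625*x^6 - 7.91*x^5 + 7.8026*x^4 - 11.9154*x^3 + 11.4861*x^2 - 3.7114*x + 5.8081)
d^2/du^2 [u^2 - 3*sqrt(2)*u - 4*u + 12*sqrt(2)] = 2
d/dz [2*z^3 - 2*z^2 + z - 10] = 6*z^2 - 4*z + 1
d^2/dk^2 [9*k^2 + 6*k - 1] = 18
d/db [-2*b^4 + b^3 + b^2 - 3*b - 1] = -8*b^3 + 3*b^2 + 2*b - 3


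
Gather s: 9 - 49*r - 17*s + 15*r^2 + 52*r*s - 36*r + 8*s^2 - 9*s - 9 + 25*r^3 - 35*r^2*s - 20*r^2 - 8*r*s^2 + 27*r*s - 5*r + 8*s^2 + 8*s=25*r^3 - 5*r^2 - 90*r + s^2*(16 - 8*r) + s*(-35*r^2 + 79*r - 18)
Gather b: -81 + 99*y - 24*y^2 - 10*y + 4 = -24*y^2 + 89*y - 77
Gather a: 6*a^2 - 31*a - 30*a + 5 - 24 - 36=6*a^2 - 61*a - 55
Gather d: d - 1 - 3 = d - 4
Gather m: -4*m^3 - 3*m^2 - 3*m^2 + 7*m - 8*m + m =-4*m^3 - 6*m^2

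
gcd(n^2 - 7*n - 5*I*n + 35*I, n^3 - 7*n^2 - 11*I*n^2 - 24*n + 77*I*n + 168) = n - 7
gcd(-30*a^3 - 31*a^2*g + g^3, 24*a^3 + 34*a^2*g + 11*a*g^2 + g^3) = a + g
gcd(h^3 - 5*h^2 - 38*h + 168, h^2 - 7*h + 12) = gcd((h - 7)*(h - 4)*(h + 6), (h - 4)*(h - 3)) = h - 4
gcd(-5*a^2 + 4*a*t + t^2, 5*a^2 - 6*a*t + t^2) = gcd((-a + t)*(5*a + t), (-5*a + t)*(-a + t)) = -a + t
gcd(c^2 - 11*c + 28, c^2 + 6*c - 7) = 1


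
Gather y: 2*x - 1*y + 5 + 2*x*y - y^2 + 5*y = 2*x - y^2 + y*(2*x + 4) + 5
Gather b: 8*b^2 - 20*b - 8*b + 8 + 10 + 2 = 8*b^2 - 28*b + 20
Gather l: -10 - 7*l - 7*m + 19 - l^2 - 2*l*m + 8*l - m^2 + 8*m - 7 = -l^2 + l*(1 - 2*m) - m^2 + m + 2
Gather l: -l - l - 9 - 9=-2*l - 18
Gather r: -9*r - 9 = -9*r - 9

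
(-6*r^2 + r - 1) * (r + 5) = -6*r^3 - 29*r^2 + 4*r - 5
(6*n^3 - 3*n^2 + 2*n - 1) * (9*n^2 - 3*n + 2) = 54*n^5 - 45*n^4 + 39*n^3 - 21*n^2 + 7*n - 2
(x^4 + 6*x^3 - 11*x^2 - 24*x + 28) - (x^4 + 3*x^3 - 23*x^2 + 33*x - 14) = 3*x^3 + 12*x^2 - 57*x + 42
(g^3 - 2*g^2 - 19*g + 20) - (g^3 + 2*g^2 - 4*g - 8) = -4*g^2 - 15*g + 28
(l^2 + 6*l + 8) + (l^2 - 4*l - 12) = 2*l^2 + 2*l - 4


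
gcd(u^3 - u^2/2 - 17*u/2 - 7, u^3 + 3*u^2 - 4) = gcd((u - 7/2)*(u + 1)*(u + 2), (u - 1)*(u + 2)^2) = u + 2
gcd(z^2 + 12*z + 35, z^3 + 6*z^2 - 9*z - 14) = z + 7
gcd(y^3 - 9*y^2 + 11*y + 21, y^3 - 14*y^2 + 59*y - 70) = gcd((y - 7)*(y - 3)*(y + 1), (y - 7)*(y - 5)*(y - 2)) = y - 7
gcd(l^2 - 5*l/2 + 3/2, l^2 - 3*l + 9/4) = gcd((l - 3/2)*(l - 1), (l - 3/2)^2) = l - 3/2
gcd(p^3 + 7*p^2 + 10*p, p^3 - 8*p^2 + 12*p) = p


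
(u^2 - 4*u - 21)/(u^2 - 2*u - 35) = (u + 3)/(u + 5)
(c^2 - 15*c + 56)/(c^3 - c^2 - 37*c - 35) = (c - 8)/(c^2 + 6*c + 5)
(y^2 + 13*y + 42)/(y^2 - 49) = (y + 6)/(y - 7)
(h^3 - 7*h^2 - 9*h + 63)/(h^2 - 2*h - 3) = (h^2 - 4*h - 21)/(h + 1)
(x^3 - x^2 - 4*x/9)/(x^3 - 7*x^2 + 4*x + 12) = x*(9*x^2 - 9*x - 4)/(9*(x^3 - 7*x^2 + 4*x + 12))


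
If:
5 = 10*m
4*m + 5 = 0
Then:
No Solution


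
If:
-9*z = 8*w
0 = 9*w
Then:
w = 0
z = 0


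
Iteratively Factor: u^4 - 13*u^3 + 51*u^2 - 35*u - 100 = (u - 5)*(u^3 - 8*u^2 + 11*u + 20) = (u - 5)*(u + 1)*(u^2 - 9*u + 20) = (u - 5)^2*(u + 1)*(u - 4)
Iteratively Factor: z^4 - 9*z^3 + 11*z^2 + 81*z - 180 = (z - 3)*(z^3 - 6*z^2 - 7*z + 60) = (z - 5)*(z - 3)*(z^2 - z - 12) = (z - 5)*(z - 4)*(z - 3)*(z + 3)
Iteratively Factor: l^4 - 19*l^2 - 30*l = (l - 5)*(l^3 + 5*l^2 + 6*l) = (l - 5)*(l + 3)*(l^2 + 2*l) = (l - 5)*(l + 2)*(l + 3)*(l)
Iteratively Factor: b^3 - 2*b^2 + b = (b - 1)*(b^2 - b) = (b - 1)^2*(b)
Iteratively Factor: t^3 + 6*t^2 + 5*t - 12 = (t + 3)*(t^2 + 3*t - 4) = (t + 3)*(t + 4)*(t - 1)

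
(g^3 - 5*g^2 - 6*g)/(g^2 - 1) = g*(g - 6)/(g - 1)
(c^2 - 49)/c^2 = 1 - 49/c^2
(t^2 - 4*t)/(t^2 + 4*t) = (t - 4)/(t + 4)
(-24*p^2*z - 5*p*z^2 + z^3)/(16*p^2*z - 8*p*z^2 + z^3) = (-24*p^2 - 5*p*z + z^2)/(16*p^2 - 8*p*z + z^2)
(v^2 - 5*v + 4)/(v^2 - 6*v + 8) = (v - 1)/(v - 2)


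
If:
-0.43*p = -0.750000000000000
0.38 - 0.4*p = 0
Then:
No Solution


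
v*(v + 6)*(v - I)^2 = v^4 + 6*v^3 - 2*I*v^3 - v^2 - 12*I*v^2 - 6*v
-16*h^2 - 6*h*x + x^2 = (-8*h + x)*(2*h + x)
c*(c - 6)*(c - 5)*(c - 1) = c^4 - 12*c^3 + 41*c^2 - 30*c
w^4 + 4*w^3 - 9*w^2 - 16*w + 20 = (w - 2)*(w - 1)*(w + 2)*(w + 5)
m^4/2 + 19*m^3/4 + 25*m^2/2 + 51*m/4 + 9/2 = (m/2 + 1/2)*(m + 1)*(m + 3/2)*(m + 6)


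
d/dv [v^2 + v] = 2*v + 1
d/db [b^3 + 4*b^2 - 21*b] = 3*b^2 + 8*b - 21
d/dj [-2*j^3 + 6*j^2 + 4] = 6*j*(2 - j)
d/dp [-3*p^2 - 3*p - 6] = -6*p - 3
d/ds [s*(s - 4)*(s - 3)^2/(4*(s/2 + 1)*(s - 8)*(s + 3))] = (s^6 - 6*s^5 - 105*s^4 + 560*s^3 + 210*s^2 - 3168*s + 1728)/(2*(s^6 - 6*s^5 - 59*s^4 + 108*s^3 + 1444*s^2 + 3264*s + 2304))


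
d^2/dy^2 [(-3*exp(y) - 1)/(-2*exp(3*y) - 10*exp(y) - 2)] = (-((3*exp(y) + 1)*(9*exp(2*y) + 5) + 6*(3*exp(2*y) + 5)*exp(y))*(exp(3*y) + 5*exp(y) + 1) + 2*(3*exp(y) + 1)*(3*exp(2*y) + 5)^2*exp(y) + 3*(exp(3*y) + 5*exp(y) + 1)^2)*exp(y)/(2*(exp(3*y) + 5*exp(y) + 1)^3)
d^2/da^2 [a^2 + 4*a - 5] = 2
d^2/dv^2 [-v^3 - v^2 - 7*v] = -6*v - 2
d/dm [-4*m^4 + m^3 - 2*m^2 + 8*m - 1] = -16*m^3 + 3*m^2 - 4*m + 8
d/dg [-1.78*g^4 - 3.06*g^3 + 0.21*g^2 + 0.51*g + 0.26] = -7.12*g^3 - 9.18*g^2 + 0.42*g + 0.51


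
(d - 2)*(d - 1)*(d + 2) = d^3 - d^2 - 4*d + 4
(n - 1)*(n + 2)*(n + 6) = n^3 + 7*n^2 + 4*n - 12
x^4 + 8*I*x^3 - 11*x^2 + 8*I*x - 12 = (x - I)*(x + I)*(x + 2*I)*(x + 6*I)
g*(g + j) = g^2 + g*j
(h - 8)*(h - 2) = h^2 - 10*h + 16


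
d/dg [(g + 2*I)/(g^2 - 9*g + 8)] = (g^2 - 9*g - (g + 2*I)*(2*g - 9) + 8)/(g^2 - 9*g + 8)^2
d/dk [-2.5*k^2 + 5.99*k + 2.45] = 5.99 - 5.0*k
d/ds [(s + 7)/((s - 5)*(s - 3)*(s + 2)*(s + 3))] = (-3*s^4 - 22*s^3 + 82*s^2 + 266*s - 99)/(s^8 - 6*s^7 - 29*s^6 + 168*s^5 + 379*s^4 - 1566*s^3 - 2691*s^2 + 4860*s + 8100)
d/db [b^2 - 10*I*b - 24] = 2*b - 10*I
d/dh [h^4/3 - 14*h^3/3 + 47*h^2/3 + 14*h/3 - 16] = 4*h^3/3 - 14*h^2 + 94*h/3 + 14/3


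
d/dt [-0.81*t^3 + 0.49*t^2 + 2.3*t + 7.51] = -2.43*t^2 + 0.98*t + 2.3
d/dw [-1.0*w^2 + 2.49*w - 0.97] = 2.49 - 2.0*w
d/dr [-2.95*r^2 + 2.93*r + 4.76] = 2.93 - 5.9*r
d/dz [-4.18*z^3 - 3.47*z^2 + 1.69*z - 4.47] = -12.54*z^2 - 6.94*z + 1.69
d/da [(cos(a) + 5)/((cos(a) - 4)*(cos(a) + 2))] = (cos(a)^2 + 10*cos(a) - 2)*sin(a)/((cos(a) - 4)^2*(cos(a) + 2)^2)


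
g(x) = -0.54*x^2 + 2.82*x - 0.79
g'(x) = 2.82 - 1.08*x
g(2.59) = 2.89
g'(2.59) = 0.02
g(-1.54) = -6.41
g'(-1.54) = 4.48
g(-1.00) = -4.15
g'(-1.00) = 3.90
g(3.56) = 2.41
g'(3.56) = -1.02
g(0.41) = 0.28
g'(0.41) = 2.38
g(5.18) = -0.67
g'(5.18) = -2.77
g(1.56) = 2.30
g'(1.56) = 1.14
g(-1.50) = -6.24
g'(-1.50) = 4.44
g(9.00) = -19.15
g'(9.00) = -6.90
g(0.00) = -0.79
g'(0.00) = 2.82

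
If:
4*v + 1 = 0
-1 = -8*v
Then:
No Solution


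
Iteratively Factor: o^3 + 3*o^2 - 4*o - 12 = (o + 2)*(o^2 + o - 6) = (o + 2)*(o + 3)*(o - 2)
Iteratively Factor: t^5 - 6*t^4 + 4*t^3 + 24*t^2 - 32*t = (t - 2)*(t^4 - 4*t^3 - 4*t^2 + 16*t) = (t - 2)*(t + 2)*(t^3 - 6*t^2 + 8*t) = (t - 4)*(t - 2)*(t + 2)*(t^2 - 2*t) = (t - 4)*(t - 2)^2*(t + 2)*(t)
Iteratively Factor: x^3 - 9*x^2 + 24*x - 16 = (x - 1)*(x^2 - 8*x + 16) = (x - 4)*(x - 1)*(x - 4)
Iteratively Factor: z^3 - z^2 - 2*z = (z)*(z^2 - z - 2) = z*(z + 1)*(z - 2)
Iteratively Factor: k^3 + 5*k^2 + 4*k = (k + 1)*(k^2 + 4*k) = k*(k + 1)*(k + 4)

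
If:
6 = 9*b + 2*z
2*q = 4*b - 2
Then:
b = 2/3 - 2*z/9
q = 1/3 - 4*z/9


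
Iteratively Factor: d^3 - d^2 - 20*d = (d + 4)*(d^2 - 5*d) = d*(d + 4)*(d - 5)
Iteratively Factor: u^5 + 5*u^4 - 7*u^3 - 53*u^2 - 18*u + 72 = (u + 4)*(u^4 + u^3 - 11*u^2 - 9*u + 18) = (u - 1)*(u + 4)*(u^3 + 2*u^2 - 9*u - 18) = (u - 1)*(u + 3)*(u + 4)*(u^2 - u - 6) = (u - 1)*(u + 2)*(u + 3)*(u + 4)*(u - 3)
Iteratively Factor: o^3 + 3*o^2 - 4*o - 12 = (o + 2)*(o^2 + o - 6) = (o + 2)*(o + 3)*(o - 2)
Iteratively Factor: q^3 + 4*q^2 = (q + 4)*(q^2) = q*(q + 4)*(q)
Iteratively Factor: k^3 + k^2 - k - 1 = (k + 1)*(k^2 - 1) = (k - 1)*(k + 1)*(k + 1)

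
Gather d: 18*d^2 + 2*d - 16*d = 18*d^2 - 14*d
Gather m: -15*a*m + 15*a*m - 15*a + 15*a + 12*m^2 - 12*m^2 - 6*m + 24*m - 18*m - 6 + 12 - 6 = 0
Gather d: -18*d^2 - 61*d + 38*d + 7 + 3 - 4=-18*d^2 - 23*d + 6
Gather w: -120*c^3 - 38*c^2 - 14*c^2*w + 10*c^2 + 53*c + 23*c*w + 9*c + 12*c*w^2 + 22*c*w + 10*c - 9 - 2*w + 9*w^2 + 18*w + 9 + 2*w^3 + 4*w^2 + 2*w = -120*c^3 - 28*c^2 + 72*c + 2*w^3 + w^2*(12*c + 13) + w*(-14*c^2 + 45*c + 18)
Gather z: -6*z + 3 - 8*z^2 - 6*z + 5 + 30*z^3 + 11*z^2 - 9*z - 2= 30*z^3 + 3*z^2 - 21*z + 6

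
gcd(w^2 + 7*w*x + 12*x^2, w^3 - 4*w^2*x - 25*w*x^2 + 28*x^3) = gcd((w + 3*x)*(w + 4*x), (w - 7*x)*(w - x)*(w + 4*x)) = w + 4*x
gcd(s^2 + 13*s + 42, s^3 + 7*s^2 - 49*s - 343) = s + 7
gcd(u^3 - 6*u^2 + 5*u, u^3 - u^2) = u^2 - u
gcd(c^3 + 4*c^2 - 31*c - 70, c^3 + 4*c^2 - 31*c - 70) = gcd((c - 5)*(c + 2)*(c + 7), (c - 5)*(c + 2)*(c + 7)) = c^3 + 4*c^2 - 31*c - 70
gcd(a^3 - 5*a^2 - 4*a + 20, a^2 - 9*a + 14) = a - 2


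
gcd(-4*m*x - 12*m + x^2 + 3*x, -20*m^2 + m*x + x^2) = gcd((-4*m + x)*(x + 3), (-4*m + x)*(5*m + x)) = -4*m + x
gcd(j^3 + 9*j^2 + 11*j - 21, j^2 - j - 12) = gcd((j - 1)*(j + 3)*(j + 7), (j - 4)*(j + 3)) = j + 3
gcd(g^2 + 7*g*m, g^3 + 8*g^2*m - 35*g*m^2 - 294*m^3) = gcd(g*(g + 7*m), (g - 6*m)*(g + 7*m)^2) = g + 7*m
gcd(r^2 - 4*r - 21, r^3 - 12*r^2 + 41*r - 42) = r - 7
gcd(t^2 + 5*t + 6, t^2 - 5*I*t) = 1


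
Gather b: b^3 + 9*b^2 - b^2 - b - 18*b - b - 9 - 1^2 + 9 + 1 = b^3 + 8*b^2 - 20*b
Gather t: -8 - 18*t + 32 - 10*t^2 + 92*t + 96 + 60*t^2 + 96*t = 50*t^2 + 170*t + 120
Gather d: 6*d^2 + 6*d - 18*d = 6*d^2 - 12*d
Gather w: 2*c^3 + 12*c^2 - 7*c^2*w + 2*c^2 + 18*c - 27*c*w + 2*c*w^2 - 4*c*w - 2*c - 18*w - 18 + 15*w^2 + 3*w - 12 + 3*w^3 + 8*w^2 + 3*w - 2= 2*c^3 + 14*c^2 + 16*c + 3*w^3 + w^2*(2*c + 23) + w*(-7*c^2 - 31*c - 12) - 32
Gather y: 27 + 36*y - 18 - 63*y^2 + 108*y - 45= -63*y^2 + 144*y - 36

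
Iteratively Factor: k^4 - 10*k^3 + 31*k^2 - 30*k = (k)*(k^3 - 10*k^2 + 31*k - 30) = k*(k - 2)*(k^2 - 8*k + 15) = k*(k - 5)*(k - 2)*(k - 3)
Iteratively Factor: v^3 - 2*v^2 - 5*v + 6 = (v - 1)*(v^2 - v - 6) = (v - 3)*(v - 1)*(v + 2)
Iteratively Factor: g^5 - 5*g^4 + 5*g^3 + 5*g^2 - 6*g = (g)*(g^4 - 5*g^3 + 5*g^2 + 5*g - 6) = g*(g + 1)*(g^3 - 6*g^2 + 11*g - 6) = g*(g - 3)*(g + 1)*(g^2 - 3*g + 2) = g*(g - 3)*(g - 2)*(g + 1)*(g - 1)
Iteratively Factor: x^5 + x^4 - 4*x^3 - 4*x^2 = (x)*(x^4 + x^3 - 4*x^2 - 4*x) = x*(x - 2)*(x^3 + 3*x^2 + 2*x) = x^2*(x - 2)*(x^2 + 3*x + 2) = x^2*(x - 2)*(x + 2)*(x + 1)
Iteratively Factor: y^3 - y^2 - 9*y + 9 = (y - 3)*(y^2 + 2*y - 3) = (y - 3)*(y + 3)*(y - 1)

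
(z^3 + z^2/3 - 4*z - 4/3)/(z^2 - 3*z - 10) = (3*z^2 - 5*z - 2)/(3*(z - 5))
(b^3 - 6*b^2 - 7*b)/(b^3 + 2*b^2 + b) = (b - 7)/(b + 1)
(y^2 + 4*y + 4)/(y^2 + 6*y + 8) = (y + 2)/(y + 4)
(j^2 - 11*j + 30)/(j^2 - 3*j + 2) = (j^2 - 11*j + 30)/(j^2 - 3*j + 2)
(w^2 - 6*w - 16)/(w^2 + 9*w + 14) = (w - 8)/(w + 7)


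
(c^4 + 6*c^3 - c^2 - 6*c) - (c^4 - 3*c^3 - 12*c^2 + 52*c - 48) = 9*c^3 + 11*c^2 - 58*c + 48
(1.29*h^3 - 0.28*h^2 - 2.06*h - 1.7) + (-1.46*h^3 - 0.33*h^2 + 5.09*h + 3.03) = -0.17*h^3 - 0.61*h^2 + 3.03*h + 1.33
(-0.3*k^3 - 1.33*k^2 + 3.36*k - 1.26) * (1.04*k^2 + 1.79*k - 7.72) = -0.312*k^5 - 1.9202*k^4 + 3.4297*k^3 + 14.9716*k^2 - 28.1946*k + 9.7272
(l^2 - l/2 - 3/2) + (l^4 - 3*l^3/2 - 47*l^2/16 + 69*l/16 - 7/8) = l^4 - 3*l^3/2 - 31*l^2/16 + 61*l/16 - 19/8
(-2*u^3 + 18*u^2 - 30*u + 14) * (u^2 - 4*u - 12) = -2*u^5 + 26*u^4 - 78*u^3 - 82*u^2 + 304*u - 168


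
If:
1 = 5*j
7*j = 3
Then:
No Solution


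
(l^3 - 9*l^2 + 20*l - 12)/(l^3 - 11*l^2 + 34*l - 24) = (l - 2)/(l - 4)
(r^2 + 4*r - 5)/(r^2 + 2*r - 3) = (r + 5)/(r + 3)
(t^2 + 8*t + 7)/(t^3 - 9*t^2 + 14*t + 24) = (t + 7)/(t^2 - 10*t + 24)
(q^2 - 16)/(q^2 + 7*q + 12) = (q - 4)/(q + 3)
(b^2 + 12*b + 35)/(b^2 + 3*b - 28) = (b + 5)/(b - 4)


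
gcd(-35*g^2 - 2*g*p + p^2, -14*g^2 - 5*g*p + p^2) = -7*g + p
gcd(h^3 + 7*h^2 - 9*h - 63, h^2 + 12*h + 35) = h + 7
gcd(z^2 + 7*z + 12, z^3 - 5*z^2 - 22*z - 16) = 1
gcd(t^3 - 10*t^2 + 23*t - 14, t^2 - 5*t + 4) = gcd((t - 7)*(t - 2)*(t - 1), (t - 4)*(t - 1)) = t - 1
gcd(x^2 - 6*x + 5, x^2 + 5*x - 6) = x - 1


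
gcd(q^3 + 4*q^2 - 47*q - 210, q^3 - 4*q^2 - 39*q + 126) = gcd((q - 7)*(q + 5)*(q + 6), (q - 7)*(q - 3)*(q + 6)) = q^2 - q - 42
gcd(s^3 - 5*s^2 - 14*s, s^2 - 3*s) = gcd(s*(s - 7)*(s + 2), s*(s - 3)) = s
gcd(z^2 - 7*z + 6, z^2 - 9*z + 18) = z - 6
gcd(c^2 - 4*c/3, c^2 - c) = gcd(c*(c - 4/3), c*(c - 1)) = c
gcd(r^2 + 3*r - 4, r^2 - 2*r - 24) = r + 4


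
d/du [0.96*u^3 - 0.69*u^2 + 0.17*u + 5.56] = 2.88*u^2 - 1.38*u + 0.17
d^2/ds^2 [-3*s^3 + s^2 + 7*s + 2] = 2 - 18*s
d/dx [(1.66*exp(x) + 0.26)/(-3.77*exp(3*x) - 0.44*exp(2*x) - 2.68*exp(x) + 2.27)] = (12.5164*exp(3*x) + 3.671*exp(2*x) + 0.2288*exp(x) + 4.465)*exp(x)/(14.2129*exp(6*x) + 3.3176*exp(5*x) + 20.4008*exp(4*x) - 14.7574*exp(3*x) + 5.1848*exp(2*x) - 12.1672*exp(x) + 5.1529)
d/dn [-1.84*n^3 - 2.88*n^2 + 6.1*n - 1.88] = -5.52*n^2 - 5.76*n + 6.1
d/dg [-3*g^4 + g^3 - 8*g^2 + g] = -12*g^3 + 3*g^2 - 16*g + 1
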